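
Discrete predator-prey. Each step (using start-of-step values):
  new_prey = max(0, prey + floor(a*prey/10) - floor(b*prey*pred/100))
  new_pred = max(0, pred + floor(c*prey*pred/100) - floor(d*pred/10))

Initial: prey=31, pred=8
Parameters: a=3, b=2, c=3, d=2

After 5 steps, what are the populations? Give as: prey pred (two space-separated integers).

Answer: 0 85

Derivation:
Step 1: prey: 31+9-4=36; pred: 8+7-1=14
Step 2: prey: 36+10-10=36; pred: 14+15-2=27
Step 3: prey: 36+10-19=27; pred: 27+29-5=51
Step 4: prey: 27+8-27=8; pred: 51+41-10=82
Step 5: prey: 8+2-13=0; pred: 82+19-16=85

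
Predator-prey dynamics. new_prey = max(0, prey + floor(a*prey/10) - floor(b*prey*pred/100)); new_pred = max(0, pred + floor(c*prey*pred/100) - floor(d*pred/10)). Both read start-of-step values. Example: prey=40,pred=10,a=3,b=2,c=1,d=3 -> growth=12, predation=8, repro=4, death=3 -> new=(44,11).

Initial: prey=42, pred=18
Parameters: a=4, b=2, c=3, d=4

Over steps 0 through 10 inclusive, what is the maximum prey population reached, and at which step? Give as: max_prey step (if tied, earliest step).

Step 1: prey: 42+16-15=43; pred: 18+22-7=33
Step 2: prey: 43+17-28=32; pred: 33+42-13=62
Step 3: prey: 32+12-39=5; pred: 62+59-24=97
Step 4: prey: 5+2-9=0; pred: 97+14-38=73
Step 5: prey: 0+0-0=0; pred: 73+0-29=44
Step 6: prey: 0+0-0=0; pred: 44+0-17=27
Step 7: prey: 0+0-0=0; pred: 27+0-10=17
Step 8: prey: 0+0-0=0; pred: 17+0-6=11
Step 9: prey: 0+0-0=0; pred: 11+0-4=7
Step 10: prey: 0+0-0=0; pred: 7+0-2=5
Max prey = 43 at step 1

Answer: 43 1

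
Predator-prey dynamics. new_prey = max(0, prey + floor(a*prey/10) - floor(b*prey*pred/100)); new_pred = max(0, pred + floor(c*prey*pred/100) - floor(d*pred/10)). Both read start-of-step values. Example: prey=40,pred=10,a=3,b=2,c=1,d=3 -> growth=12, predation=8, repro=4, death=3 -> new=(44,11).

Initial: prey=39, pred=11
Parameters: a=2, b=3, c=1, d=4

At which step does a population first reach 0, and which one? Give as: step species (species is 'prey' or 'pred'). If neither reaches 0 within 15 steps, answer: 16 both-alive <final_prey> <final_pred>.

Step 1: prey: 39+7-12=34; pred: 11+4-4=11
Step 2: prey: 34+6-11=29; pred: 11+3-4=10
Step 3: prey: 29+5-8=26; pred: 10+2-4=8
Step 4: prey: 26+5-6=25; pred: 8+2-3=7
Step 5: prey: 25+5-5=25; pred: 7+1-2=6
Step 6: prey: 25+5-4=26; pred: 6+1-2=5
Step 7: prey: 26+5-3=28; pred: 5+1-2=4
Step 8: prey: 28+5-3=30; pred: 4+1-1=4
Step 9: prey: 30+6-3=33; pred: 4+1-1=4
Step 10: prey: 33+6-3=36; pred: 4+1-1=4
Step 11: prey: 36+7-4=39; pred: 4+1-1=4
Step 12: prey: 39+7-4=42; pred: 4+1-1=4
Step 13: prey: 42+8-5=45; pred: 4+1-1=4
Step 14: prey: 45+9-5=49; pred: 4+1-1=4
Step 15: prey: 49+9-5=53; pred: 4+1-1=4
No extinction within 15 steps

Answer: 16 both-alive 53 4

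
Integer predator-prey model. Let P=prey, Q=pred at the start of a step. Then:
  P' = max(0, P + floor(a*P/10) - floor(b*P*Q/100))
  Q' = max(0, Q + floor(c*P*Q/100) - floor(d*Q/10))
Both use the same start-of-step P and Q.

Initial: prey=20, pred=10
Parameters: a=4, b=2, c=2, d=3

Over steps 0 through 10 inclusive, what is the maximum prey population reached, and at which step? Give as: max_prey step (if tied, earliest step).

Step 1: prey: 20+8-4=24; pred: 10+4-3=11
Step 2: prey: 24+9-5=28; pred: 11+5-3=13
Step 3: prey: 28+11-7=32; pred: 13+7-3=17
Step 4: prey: 32+12-10=34; pred: 17+10-5=22
Step 5: prey: 34+13-14=33; pred: 22+14-6=30
Step 6: prey: 33+13-19=27; pred: 30+19-9=40
Step 7: prey: 27+10-21=16; pred: 40+21-12=49
Step 8: prey: 16+6-15=7; pred: 49+15-14=50
Step 9: prey: 7+2-7=2; pred: 50+7-15=42
Step 10: prey: 2+0-1=1; pred: 42+1-12=31
Max prey = 34 at step 4

Answer: 34 4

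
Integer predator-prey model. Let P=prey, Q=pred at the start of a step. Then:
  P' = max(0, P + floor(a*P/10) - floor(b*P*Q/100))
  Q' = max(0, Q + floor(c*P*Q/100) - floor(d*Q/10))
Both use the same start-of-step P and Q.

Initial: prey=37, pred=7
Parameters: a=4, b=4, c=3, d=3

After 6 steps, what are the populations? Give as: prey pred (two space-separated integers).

Answer: 0 28

Derivation:
Step 1: prey: 37+14-10=41; pred: 7+7-2=12
Step 2: prey: 41+16-19=38; pred: 12+14-3=23
Step 3: prey: 38+15-34=19; pred: 23+26-6=43
Step 4: prey: 19+7-32=0; pred: 43+24-12=55
Step 5: prey: 0+0-0=0; pred: 55+0-16=39
Step 6: prey: 0+0-0=0; pred: 39+0-11=28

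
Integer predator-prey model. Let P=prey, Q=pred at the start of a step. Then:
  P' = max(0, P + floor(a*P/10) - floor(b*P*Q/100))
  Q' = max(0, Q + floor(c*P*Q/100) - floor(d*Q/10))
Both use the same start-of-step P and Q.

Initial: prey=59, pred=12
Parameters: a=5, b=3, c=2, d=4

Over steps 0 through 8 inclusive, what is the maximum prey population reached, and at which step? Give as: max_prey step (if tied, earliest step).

Step 1: prey: 59+29-21=67; pred: 12+14-4=22
Step 2: prey: 67+33-44=56; pred: 22+29-8=43
Step 3: prey: 56+28-72=12; pred: 43+48-17=74
Step 4: prey: 12+6-26=0; pred: 74+17-29=62
Step 5: prey: 0+0-0=0; pred: 62+0-24=38
Step 6: prey: 0+0-0=0; pred: 38+0-15=23
Step 7: prey: 0+0-0=0; pred: 23+0-9=14
Step 8: prey: 0+0-0=0; pred: 14+0-5=9
Max prey = 67 at step 1

Answer: 67 1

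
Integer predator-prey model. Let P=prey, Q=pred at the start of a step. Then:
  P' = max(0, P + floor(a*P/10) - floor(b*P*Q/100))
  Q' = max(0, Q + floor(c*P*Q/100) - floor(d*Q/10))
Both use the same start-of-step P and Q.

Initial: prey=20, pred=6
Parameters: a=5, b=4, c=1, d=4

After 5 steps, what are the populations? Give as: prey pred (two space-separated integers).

Answer: 84 5

Derivation:
Step 1: prey: 20+10-4=26; pred: 6+1-2=5
Step 2: prey: 26+13-5=34; pred: 5+1-2=4
Step 3: prey: 34+17-5=46; pred: 4+1-1=4
Step 4: prey: 46+23-7=62; pred: 4+1-1=4
Step 5: prey: 62+31-9=84; pred: 4+2-1=5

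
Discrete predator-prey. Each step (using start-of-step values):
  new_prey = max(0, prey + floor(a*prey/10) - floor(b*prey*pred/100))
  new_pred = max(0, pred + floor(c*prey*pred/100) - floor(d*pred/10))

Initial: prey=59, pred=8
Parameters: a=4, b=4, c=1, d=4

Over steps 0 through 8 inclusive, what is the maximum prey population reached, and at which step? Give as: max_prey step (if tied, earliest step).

Step 1: prey: 59+23-18=64; pred: 8+4-3=9
Step 2: prey: 64+25-23=66; pred: 9+5-3=11
Step 3: prey: 66+26-29=63; pred: 11+7-4=14
Step 4: prey: 63+25-35=53; pred: 14+8-5=17
Step 5: prey: 53+21-36=38; pred: 17+9-6=20
Step 6: prey: 38+15-30=23; pred: 20+7-8=19
Step 7: prey: 23+9-17=15; pred: 19+4-7=16
Step 8: prey: 15+6-9=12; pred: 16+2-6=12
Max prey = 66 at step 2

Answer: 66 2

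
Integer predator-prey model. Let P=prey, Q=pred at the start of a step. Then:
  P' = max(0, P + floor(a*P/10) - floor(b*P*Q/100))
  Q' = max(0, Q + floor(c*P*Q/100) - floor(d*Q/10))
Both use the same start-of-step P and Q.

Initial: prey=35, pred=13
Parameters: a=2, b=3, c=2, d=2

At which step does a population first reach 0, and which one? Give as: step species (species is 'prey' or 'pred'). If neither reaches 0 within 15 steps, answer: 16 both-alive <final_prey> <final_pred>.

Step 1: prey: 35+7-13=29; pred: 13+9-2=20
Step 2: prey: 29+5-17=17; pred: 20+11-4=27
Step 3: prey: 17+3-13=7; pred: 27+9-5=31
Step 4: prey: 7+1-6=2; pred: 31+4-6=29
Step 5: prey: 2+0-1=1; pred: 29+1-5=25
Step 6: prey: 1+0-0=1; pred: 25+0-5=20
Step 7: prey: 1+0-0=1; pred: 20+0-4=16
Step 8: prey: 1+0-0=1; pred: 16+0-3=13
Step 9: prey: 1+0-0=1; pred: 13+0-2=11
Step 10: prey: 1+0-0=1; pred: 11+0-2=9
Step 11: prey: 1+0-0=1; pred: 9+0-1=8
Step 12: prey: 1+0-0=1; pred: 8+0-1=7
Step 13: prey: 1+0-0=1; pred: 7+0-1=6
Step 14: prey: 1+0-0=1; pred: 6+0-1=5
Step 15: prey: 1+0-0=1; pred: 5+0-1=4
No extinction within 15 steps

Answer: 16 both-alive 1 4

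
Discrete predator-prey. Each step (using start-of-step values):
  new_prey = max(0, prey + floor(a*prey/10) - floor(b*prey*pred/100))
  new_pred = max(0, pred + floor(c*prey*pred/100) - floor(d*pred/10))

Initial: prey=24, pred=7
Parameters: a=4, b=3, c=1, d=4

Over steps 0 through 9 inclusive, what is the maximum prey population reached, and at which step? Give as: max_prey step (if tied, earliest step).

Step 1: prey: 24+9-5=28; pred: 7+1-2=6
Step 2: prey: 28+11-5=34; pred: 6+1-2=5
Step 3: prey: 34+13-5=42; pred: 5+1-2=4
Step 4: prey: 42+16-5=53; pred: 4+1-1=4
Step 5: prey: 53+21-6=68; pred: 4+2-1=5
Step 6: prey: 68+27-10=85; pred: 5+3-2=6
Step 7: prey: 85+34-15=104; pred: 6+5-2=9
Step 8: prey: 104+41-28=117; pred: 9+9-3=15
Step 9: prey: 117+46-52=111; pred: 15+17-6=26
Max prey = 117 at step 8

Answer: 117 8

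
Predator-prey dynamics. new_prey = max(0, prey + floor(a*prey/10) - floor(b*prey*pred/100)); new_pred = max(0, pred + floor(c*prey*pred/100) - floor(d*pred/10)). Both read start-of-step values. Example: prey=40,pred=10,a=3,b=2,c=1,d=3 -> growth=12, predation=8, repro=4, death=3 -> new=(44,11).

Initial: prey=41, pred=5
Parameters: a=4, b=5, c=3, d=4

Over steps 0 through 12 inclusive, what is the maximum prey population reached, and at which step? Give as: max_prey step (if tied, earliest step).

Step 1: prey: 41+16-10=47; pred: 5+6-2=9
Step 2: prey: 47+18-21=44; pred: 9+12-3=18
Step 3: prey: 44+17-39=22; pred: 18+23-7=34
Step 4: prey: 22+8-37=0; pred: 34+22-13=43
Step 5: prey: 0+0-0=0; pred: 43+0-17=26
Step 6: prey: 0+0-0=0; pred: 26+0-10=16
Step 7: prey: 0+0-0=0; pred: 16+0-6=10
Step 8: prey: 0+0-0=0; pred: 10+0-4=6
Step 9: prey: 0+0-0=0; pred: 6+0-2=4
Step 10: prey: 0+0-0=0; pred: 4+0-1=3
Step 11: prey: 0+0-0=0; pred: 3+0-1=2
Step 12: prey: 0+0-0=0; pred: 2+0-0=2
Max prey = 47 at step 1

Answer: 47 1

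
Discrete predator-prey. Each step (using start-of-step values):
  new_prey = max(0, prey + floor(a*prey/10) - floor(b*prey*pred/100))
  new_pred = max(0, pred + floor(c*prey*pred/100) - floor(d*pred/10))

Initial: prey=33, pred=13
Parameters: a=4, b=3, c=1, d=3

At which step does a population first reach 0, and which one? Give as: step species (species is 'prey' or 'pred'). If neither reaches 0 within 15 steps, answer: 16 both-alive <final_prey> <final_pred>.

Step 1: prey: 33+13-12=34; pred: 13+4-3=14
Step 2: prey: 34+13-14=33; pred: 14+4-4=14
Step 3: prey: 33+13-13=33; pred: 14+4-4=14
Steps 4-15: state stable at prey=33, pred=14 (no change)
No extinction within 15 steps

Answer: 16 both-alive 33 14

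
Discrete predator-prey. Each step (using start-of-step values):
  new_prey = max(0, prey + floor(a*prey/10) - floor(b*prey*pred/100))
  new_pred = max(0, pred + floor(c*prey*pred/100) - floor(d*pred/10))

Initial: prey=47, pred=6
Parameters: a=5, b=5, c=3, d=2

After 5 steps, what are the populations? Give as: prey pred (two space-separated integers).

Answer: 0 47

Derivation:
Step 1: prey: 47+23-14=56; pred: 6+8-1=13
Step 2: prey: 56+28-36=48; pred: 13+21-2=32
Step 3: prey: 48+24-76=0; pred: 32+46-6=72
Step 4: prey: 0+0-0=0; pred: 72+0-14=58
Step 5: prey: 0+0-0=0; pred: 58+0-11=47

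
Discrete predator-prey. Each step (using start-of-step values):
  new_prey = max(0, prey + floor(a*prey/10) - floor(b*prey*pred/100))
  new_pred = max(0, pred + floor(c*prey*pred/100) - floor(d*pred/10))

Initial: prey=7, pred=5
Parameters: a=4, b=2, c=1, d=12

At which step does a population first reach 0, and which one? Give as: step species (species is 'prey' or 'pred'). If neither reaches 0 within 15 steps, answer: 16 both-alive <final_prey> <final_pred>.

Answer: 1 pred

Derivation:
Step 1: prey: 7+2-0=9; pred: 5+0-6=0
First extinction: pred at step 1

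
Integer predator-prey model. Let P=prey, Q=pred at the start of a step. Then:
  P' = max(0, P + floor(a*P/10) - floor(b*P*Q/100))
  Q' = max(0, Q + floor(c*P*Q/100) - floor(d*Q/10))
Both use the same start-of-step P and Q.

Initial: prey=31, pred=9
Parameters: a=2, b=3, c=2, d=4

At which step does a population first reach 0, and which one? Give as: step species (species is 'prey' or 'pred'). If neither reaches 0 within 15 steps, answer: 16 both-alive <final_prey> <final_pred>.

Step 1: prey: 31+6-8=29; pred: 9+5-3=11
Step 2: prey: 29+5-9=25; pred: 11+6-4=13
Step 3: prey: 25+5-9=21; pred: 13+6-5=14
Step 4: prey: 21+4-8=17; pred: 14+5-5=14
Step 5: prey: 17+3-7=13; pred: 14+4-5=13
Step 6: prey: 13+2-5=10; pred: 13+3-5=11
Step 7: prey: 10+2-3=9; pred: 11+2-4=9
Step 8: prey: 9+1-2=8; pred: 9+1-3=7
Step 9: prey: 8+1-1=8; pred: 7+1-2=6
Step 10: prey: 8+1-1=8; pred: 6+0-2=4
Step 11: prey: 8+1-0=9; pred: 4+0-1=3
Step 12: prey: 9+1-0=10; pred: 3+0-1=2
Step 13: prey: 10+2-0=12; pred: 2+0-0=2
Step 14: prey: 12+2-0=14; pred: 2+0-0=2
Step 15: prey: 14+2-0=16; pred: 2+0-0=2
No extinction within 15 steps

Answer: 16 both-alive 16 2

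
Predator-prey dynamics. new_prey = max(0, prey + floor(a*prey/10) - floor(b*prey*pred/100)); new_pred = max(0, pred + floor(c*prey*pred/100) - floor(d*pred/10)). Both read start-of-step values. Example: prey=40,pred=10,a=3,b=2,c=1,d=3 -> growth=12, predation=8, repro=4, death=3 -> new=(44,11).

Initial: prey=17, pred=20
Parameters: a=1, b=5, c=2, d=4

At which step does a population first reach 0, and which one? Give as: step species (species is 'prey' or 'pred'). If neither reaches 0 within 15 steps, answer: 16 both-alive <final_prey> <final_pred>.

Step 1: prey: 17+1-17=1; pred: 20+6-8=18
Step 2: prey: 1+0-0=1; pred: 18+0-7=11
Step 3: prey: 1+0-0=1; pred: 11+0-4=7
Step 4: prey: 1+0-0=1; pred: 7+0-2=5
Step 5: prey: 1+0-0=1; pred: 5+0-2=3
Step 6: prey: 1+0-0=1; pred: 3+0-1=2
Step 7: prey: 1+0-0=1; pred: 2+0-0=2
Steps 8-15: state stable at prey=1, pred=2 (no change)
No extinction within 15 steps

Answer: 16 both-alive 1 2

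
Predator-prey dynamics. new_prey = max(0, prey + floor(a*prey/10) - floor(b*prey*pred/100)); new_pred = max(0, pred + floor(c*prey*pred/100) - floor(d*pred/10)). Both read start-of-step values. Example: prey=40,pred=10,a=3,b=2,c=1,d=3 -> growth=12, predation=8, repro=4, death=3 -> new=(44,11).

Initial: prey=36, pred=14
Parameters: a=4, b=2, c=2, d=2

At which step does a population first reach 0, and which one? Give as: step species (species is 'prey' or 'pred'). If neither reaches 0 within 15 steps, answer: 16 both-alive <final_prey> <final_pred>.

Answer: 5 prey

Derivation:
Step 1: prey: 36+14-10=40; pred: 14+10-2=22
Step 2: prey: 40+16-17=39; pred: 22+17-4=35
Step 3: prey: 39+15-27=27; pred: 35+27-7=55
Step 4: prey: 27+10-29=8; pred: 55+29-11=73
Step 5: prey: 8+3-11=0; pred: 73+11-14=70
First extinction: prey at step 5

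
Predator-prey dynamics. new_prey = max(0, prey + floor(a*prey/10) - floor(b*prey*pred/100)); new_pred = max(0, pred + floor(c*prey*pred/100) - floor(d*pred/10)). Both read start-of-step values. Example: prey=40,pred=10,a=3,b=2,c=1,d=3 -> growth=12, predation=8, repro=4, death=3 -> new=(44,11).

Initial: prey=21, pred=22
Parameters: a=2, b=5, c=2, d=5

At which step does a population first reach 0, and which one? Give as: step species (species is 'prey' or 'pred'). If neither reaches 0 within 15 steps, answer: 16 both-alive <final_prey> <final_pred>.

Step 1: prey: 21+4-23=2; pred: 22+9-11=20
Step 2: prey: 2+0-2=0; pred: 20+0-10=10
First extinction: prey at step 2

Answer: 2 prey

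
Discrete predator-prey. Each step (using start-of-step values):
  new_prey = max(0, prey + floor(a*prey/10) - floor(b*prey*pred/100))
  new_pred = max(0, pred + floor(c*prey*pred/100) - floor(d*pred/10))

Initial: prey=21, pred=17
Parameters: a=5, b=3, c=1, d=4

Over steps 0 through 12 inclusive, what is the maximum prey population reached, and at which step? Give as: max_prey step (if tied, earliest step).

Step 1: prey: 21+10-10=21; pred: 17+3-6=14
Step 2: prey: 21+10-8=23; pred: 14+2-5=11
Step 3: prey: 23+11-7=27; pred: 11+2-4=9
Step 4: prey: 27+13-7=33; pred: 9+2-3=8
Step 5: prey: 33+16-7=42; pred: 8+2-3=7
Step 6: prey: 42+21-8=55; pred: 7+2-2=7
Step 7: prey: 55+27-11=71; pred: 7+3-2=8
Step 8: prey: 71+35-17=89; pred: 8+5-3=10
Step 9: prey: 89+44-26=107; pred: 10+8-4=14
Step 10: prey: 107+53-44=116; pred: 14+14-5=23
Step 11: prey: 116+58-80=94; pred: 23+26-9=40
Step 12: prey: 94+47-112=29; pred: 40+37-16=61
Max prey = 116 at step 10

Answer: 116 10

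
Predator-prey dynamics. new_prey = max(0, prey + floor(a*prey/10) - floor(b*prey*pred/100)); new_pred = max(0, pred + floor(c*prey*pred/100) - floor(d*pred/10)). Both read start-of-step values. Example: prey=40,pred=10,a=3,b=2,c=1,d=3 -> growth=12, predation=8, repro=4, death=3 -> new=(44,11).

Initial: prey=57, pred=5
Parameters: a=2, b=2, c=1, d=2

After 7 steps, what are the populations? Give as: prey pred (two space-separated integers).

Step 1: prey: 57+11-5=63; pred: 5+2-1=6
Step 2: prey: 63+12-7=68; pred: 6+3-1=8
Step 3: prey: 68+13-10=71; pred: 8+5-1=12
Step 4: prey: 71+14-17=68; pred: 12+8-2=18
Step 5: prey: 68+13-24=57; pred: 18+12-3=27
Step 6: prey: 57+11-30=38; pred: 27+15-5=37
Step 7: prey: 38+7-28=17; pred: 37+14-7=44

Answer: 17 44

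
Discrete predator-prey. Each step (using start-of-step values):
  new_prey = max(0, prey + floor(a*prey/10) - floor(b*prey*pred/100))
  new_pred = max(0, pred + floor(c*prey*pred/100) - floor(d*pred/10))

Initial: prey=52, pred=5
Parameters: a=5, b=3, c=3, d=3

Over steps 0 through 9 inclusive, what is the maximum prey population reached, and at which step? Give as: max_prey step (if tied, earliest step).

Answer: 83 2

Derivation:
Step 1: prey: 52+26-7=71; pred: 5+7-1=11
Step 2: prey: 71+35-23=83; pred: 11+23-3=31
Step 3: prey: 83+41-77=47; pred: 31+77-9=99
Step 4: prey: 47+23-139=0; pred: 99+139-29=209
Step 5: prey: 0+0-0=0; pred: 209+0-62=147
Step 6: prey: 0+0-0=0; pred: 147+0-44=103
Step 7: prey: 0+0-0=0; pred: 103+0-30=73
Step 8: prey: 0+0-0=0; pred: 73+0-21=52
Step 9: prey: 0+0-0=0; pred: 52+0-15=37
Max prey = 83 at step 2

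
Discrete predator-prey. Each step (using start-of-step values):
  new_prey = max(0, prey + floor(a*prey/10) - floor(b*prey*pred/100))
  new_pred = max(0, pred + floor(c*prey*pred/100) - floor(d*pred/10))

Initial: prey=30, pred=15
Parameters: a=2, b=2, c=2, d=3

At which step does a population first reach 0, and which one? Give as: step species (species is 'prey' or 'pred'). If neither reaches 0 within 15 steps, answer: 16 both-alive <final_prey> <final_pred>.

Answer: 16 both-alive 10 3

Derivation:
Step 1: prey: 30+6-9=27; pred: 15+9-4=20
Step 2: prey: 27+5-10=22; pred: 20+10-6=24
Step 3: prey: 22+4-10=16; pred: 24+10-7=27
Step 4: prey: 16+3-8=11; pred: 27+8-8=27
Step 5: prey: 11+2-5=8; pred: 27+5-8=24
Step 6: prey: 8+1-3=6; pred: 24+3-7=20
Step 7: prey: 6+1-2=5; pred: 20+2-6=16
Step 8: prey: 5+1-1=5; pred: 16+1-4=13
Step 9: prey: 5+1-1=5; pred: 13+1-3=11
Step 10: prey: 5+1-1=5; pred: 11+1-3=9
Step 11: prey: 5+1-0=6; pred: 9+0-2=7
Step 12: prey: 6+1-0=7; pred: 7+0-2=5
Step 13: prey: 7+1-0=8; pred: 5+0-1=4
Step 14: prey: 8+1-0=9; pred: 4+0-1=3
Step 15: prey: 9+1-0=10; pred: 3+0-0=3
No extinction within 15 steps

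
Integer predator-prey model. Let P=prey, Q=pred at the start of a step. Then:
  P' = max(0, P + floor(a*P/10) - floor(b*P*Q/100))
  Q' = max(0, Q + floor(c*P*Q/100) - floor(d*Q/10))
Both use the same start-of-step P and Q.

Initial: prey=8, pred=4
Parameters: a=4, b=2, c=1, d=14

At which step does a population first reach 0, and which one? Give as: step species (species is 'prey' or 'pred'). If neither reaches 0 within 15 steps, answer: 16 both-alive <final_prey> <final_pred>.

Answer: 1 pred

Derivation:
Step 1: prey: 8+3-0=11; pred: 4+0-5=0
First extinction: pred at step 1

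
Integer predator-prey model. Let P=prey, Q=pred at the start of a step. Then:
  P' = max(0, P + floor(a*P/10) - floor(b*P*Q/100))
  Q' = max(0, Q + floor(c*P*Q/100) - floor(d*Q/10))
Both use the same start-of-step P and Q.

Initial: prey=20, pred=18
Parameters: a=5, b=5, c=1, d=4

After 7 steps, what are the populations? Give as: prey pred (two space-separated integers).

Answer: 28 2

Derivation:
Step 1: prey: 20+10-18=12; pred: 18+3-7=14
Step 2: prey: 12+6-8=10; pred: 14+1-5=10
Step 3: prey: 10+5-5=10; pred: 10+1-4=7
Step 4: prey: 10+5-3=12; pred: 7+0-2=5
Step 5: prey: 12+6-3=15; pred: 5+0-2=3
Step 6: prey: 15+7-2=20; pred: 3+0-1=2
Step 7: prey: 20+10-2=28; pred: 2+0-0=2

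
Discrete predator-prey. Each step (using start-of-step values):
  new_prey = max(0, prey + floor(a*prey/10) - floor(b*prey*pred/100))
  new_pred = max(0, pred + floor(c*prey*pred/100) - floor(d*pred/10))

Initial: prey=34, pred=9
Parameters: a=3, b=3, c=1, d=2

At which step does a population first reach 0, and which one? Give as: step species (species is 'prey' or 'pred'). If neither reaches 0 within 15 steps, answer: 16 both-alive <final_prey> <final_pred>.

Answer: 16 both-alive 9 6

Derivation:
Step 1: prey: 34+10-9=35; pred: 9+3-1=11
Step 2: prey: 35+10-11=34; pred: 11+3-2=12
Step 3: prey: 34+10-12=32; pred: 12+4-2=14
Step 4: prey: 32+9-13=28; pred: 14+4-2=16
Step 5: prey: 28+8-13=23; pred: 16+4-3=17
Step 6: prey: 23+6-11=18; pred: 17+3-3=17
Step 7: prey: 18+5-9=14; pred: 17+3-3=17
Step 8: prey: 14+4-7=11; pred: 17+2-3=16
Step 9: prey: 11+3-5=9; pred: 16+1-3=14
Step 10: prey: 9+2-3=8; pred: 14+1-2=13
Step 11: prey: 8+2-3=7; pred: 13+1-2=12
Step 12: prey: 7+2-2=7; pred: 12+0-2=10
Step 13: prey: 7+2-2=7; pred: 10+0-2=8
Step 14: prey: 7+2-1=8; pred: 8+0-1=7
Step 15: prey: 8+2-1=9; pred: 7+0-1=6
No extinction within 15 steps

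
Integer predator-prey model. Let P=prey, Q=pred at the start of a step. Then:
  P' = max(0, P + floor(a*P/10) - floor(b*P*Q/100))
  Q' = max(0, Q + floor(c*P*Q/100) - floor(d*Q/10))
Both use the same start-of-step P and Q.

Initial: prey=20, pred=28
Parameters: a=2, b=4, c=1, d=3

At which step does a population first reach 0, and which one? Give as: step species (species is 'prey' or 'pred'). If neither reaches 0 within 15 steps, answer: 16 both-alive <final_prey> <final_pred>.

Step 1: prey: 20+4-22=2; pred: 28+5-8=25
Step 2: prey: 2+0-2=0; pred: 25+0-7=18
First extinction: prey at step 2

Answer: 2 prey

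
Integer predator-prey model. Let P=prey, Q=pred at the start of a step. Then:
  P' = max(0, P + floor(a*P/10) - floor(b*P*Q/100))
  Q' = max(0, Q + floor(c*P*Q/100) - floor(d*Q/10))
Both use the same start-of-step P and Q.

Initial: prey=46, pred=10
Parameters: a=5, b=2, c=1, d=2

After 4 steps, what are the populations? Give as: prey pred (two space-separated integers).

Step 1: prey: 46+23-9=60; pred: 10+4-2=12
Step 2: prey: 60+30-14=76; pred: 12+7-2=17
Step 3: prey: 76+38-25=89; pred: 17+12-3=26
Step 4: prey: 89+44-46=87; pred: 26+23-5=44

Answer: 87 44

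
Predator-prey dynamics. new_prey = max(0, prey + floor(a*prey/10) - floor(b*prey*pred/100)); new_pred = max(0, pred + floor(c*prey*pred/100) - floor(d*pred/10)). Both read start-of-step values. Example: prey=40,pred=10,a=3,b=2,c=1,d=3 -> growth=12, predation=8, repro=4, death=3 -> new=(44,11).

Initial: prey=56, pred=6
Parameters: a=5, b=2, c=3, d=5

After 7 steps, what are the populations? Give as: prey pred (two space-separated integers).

Step 1: prey: 56+28-6=78; pred: 6+10-3=13
Step 2: prey: 78+39-20=97; pred: 13+30-6=37
Step 3: prey: 97+48-71=74; pred: 37+107-18=126
Step 4: prey: 74+37-186=0; pred: 126+279-63=342
Step 5: prey: 0+0-0=0; pred: 342+0-171=171
Step 6: prey: 0+0-0=0; pred: 171+0-85=86
Step 7: prey: 0+0-0=0; pred: 86+0-43=43

Answer: 0 43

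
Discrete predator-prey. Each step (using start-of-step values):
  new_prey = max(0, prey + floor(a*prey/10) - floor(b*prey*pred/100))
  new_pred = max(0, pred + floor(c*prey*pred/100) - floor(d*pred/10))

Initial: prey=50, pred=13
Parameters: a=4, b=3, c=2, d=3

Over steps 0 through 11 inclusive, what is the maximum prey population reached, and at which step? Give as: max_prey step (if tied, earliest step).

Step 1: prey: 50+20-19=51; pred: 13+13-3=23
Step 2: prey: 51+20-35=36; pred: 23+23-6=40
Step 3: prey: 36+14-43=7; pred: 40+28-12=56
Step 4: prey: 7+2-11=0; pred: 56+7-16=47
Step 5: prey: 0+0-0=0; pred: 47+0-14=33
Step 6: prey: 0+0-0=0; pred: 33+0-9=24
Step 7: prey: 0+0-0=0; pred: 24+0-7=17
Step 8: prey: 0+0-0=0; pred: 17+0-5=12
Step 9: prey: 0+0-0=0; pred: 12+0-3=9
Step 10: prey: 0+0-0=0; pred: 9+0-2=7
Step 11: prey: 0+0-0=0; pred: 7+0-2=5
Max prey = 51 at step 1

Answer: 51 1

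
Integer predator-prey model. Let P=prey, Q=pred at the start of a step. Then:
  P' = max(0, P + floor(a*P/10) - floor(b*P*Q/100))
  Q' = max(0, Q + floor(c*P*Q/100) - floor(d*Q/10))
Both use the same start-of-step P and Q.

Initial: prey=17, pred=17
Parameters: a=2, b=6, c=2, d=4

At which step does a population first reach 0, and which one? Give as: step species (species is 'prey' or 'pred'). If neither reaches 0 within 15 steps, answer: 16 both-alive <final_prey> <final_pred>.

Step 1: prey: 17+3-17=3; pred: 17+5-6=16
Step 2: prey: 3+0-2=1; pred: 16+0-6=10
Step 3: prey: 1+0-0=1; pred: 10+0-4=6
Step 4: prey: 1+0-0=1; pred: 6+0-2=4
Step 5: prey: 1+0-0=1; pred: 4+0-1=3
Step 6: prey: 1+0-0=1; pred: 3+0-1=2
Step 7: prey: 1+0-0=1; pred: 2+0-0=2
Steps 8-15: state stable at prey=1, pred=2 (no change)
No extinction within 15 steps

Answer: 16 both-alive 1 2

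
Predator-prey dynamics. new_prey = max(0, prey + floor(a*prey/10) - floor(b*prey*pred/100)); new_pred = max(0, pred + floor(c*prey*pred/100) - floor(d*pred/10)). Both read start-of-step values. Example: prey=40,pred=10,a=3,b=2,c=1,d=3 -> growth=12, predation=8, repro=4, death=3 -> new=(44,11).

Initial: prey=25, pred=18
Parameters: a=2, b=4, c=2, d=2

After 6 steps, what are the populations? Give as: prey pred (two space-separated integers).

Answer: 0 12

Derivation:
Step 1: prey: 25+5-18=12; pred: 18+9-3=24
Step 2: prey: 12+2-11=3; pred: 24+5-4=25
Step 3: prey: 3+0-3=0; pred: 25+1-5=21
Step 4: prey: 0+0-0=0; pred: 21+0-4=17
Step 5: prey: 0+0-0=0; pred: 17+0-3=14
Step 6: prey: 0+0-0=0; pred: 14+0-2=12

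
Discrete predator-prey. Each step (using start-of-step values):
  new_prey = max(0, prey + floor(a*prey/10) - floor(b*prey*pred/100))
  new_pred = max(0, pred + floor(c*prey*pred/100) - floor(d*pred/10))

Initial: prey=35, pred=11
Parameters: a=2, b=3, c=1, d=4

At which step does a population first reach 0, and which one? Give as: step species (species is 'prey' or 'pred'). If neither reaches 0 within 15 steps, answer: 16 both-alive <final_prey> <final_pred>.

Answer: 16 both-alive 53 4

Derivation:
Step 1: prey: 35+7-11=31; pred: 11+3-4=10
Step 2: prey: 31+6-9=28; pred: 10+3-4=9
Step 3: prey: 28+5-7=26; pred: 9+2-3=8
Step 4: prey: 26+5-6=25; pred: 8+2-3=7
Step 5: prey: 25+5-5=25; pred: 7+1-2=6
Step 6: prey: 25+5-4=26; pred: 6+1-2=5
Step 7: prey: 26+5-3=28; pred: 5+1-2=4
Step 8: prey: 28+5-3=30; pred: 4+1-1=4
Step 9: prey: 30+6-3=33; pred: 4+1-1=4
Step 10: prey: 33+6-3=36; pred: 4+1-1=4
Step 11: prey: 36+7-4=39; pred: 4+1-1=4
Step 12: prey: 39+7-4=42; pred: 4+1-1=4
Step 13: prey: 42+8-5=45; pred: 4+1-1=4
Step 14: prey: 45+9-5=49; pred: 4+1-1=4
Step 15: prey: 49+9-5=53; pred: 4+1-1=4
No extinction within 15 steps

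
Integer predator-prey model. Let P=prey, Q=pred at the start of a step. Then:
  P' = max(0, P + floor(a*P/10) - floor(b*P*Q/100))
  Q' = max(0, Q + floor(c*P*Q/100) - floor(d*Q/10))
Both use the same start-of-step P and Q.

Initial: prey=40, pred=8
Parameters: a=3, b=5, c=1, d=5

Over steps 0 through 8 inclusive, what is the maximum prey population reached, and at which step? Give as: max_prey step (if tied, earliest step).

Answer: 60 8

Derivation:
Step 1: prey: 40+12-16=36; pred: 8+3-4=7
Step 2: prey: 36+10-12=34; pred: 7+2-3=6
Step 3: prey: 34+10-10=34; pred: 6+2-3=5
Step 4: prey: 34+10-8=36; pred: 5+1-2=4
Step 5: prey: 36+10-7=39; pred: 4+1-2=3
Step 6: prey: 39+11-5=45; pred: 3+1-1=3
Step 7: prey: 45+13-6=52; pred: 3+1-1=3
Step 8: prey: 52+15-7=60; pred: 3+1-1=3
Max prey = 60 at step 8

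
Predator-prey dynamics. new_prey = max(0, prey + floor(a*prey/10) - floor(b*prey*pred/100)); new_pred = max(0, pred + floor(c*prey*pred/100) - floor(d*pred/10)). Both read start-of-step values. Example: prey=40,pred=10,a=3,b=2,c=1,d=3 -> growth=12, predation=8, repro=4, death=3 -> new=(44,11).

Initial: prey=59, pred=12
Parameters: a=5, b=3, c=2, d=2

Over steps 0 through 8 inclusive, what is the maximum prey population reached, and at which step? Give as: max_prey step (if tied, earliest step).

Answer: 67 1

Derivation:
Step 1: prey: 59+29-21=67; pred: 12+14-2=24
Step 2: prey: 67+33-48=52; pred: 24+32-4=52
Step 3: prey: 52+26-81=0; pred: 52+54-10=96
Step 4: prey: 0+0-0=0; pred: 96+0-19=77
Step 5: prey: 0+0-0=0; pred: 77+0-15=62
Step 6: prey: 0+0-0=0; pred: 62+0-12=50
Step 7: prey: 0+0-0=0; pred: 50+0-10=40
Step 8: prey: 0+0-0=0; pred: 40+0-8=32
Max prey = 67 at step 1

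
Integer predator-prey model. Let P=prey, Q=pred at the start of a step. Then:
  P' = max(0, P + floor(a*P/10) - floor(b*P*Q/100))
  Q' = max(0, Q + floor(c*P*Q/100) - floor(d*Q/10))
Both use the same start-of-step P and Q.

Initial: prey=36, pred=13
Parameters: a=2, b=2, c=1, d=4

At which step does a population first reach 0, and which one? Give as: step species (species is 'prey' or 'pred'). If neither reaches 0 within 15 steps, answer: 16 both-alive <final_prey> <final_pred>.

Step 1: prey: 36+7-9=34; pred: 13+4-5=12
Step 2: prey: 34+6-8=32; pred: 12+4-4=12
Step 3: prey: 32+6-7=31; pred: 12+3-4=11
Step 4: prey: 31+6-6=31; pred: 11+3-4=10
Step 5: prey: 31+6-6=31; pred: 10+3-4=9
Step 6: prey: 31+6-5=32; pred: 9+2-3=8
Step 7: prey: 32+6-5=33; pred: 8+2-3=7
Step 8: prey: 33+6-4=35; pred: 7+2-2=7
Step 9: prey: 35+7-4=38; pred: 7+2-2=7
Step 10: prey: 38+7-5=40; pred: 7+2-2=7
Step 11: prey: 40+8-5=43; pred: 7+2-2=7
Step 12: prey: 43+8-6=45; pred: 7+3-2=8
Step 13: prey: 45+9-7=47; pred: 8+3-3=8
Step 14: prey: 47+9-7=49; pred: 8+3-3=8
Step 15: prey: 49+9-7=51; pred: 8+3-3=8
No extinction within 15 steps

Answer: 16 both-alive 51 8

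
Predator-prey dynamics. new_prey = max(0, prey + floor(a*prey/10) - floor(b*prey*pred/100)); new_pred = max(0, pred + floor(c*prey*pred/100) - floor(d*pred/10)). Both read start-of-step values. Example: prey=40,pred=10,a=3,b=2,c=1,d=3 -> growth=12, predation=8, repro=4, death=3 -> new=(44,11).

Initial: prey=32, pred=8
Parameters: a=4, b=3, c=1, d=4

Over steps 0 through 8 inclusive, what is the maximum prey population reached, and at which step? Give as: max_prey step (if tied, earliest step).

Answer: 73 6

Derivation:
Step 1: prey: 32+12-7=37; pred: 8+2-3=7
Step 2: prey: 37+14-7=44; pred: 7+2-2=7
Step 3: prey: 44+17-9=52; pred: 7+3-2=8
Step 4: prey: 52+20-12=60; pred: 8+4-3=9
Step 5: prey: 60+24-16=68; pred: 9+5-3=11
Step 6: prey: 68+27-22=73; pred: 11+7-4=14
Step 7: prey: 73+29-30=72; pred: 14+10-5=19
Step 8: prey: 72+28-41=59; pred: 19+13-7=25
Max prey = 73 at step 6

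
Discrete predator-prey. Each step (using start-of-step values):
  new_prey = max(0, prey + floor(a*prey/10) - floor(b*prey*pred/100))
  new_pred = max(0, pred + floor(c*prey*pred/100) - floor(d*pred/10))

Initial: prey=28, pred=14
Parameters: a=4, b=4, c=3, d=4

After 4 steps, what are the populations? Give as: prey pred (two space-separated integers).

Answer: 2 19

Derivation:
Step 1: prey: 28+11-15=24; pred: 14+11-5=20
Step 2: prey: 24+9-19=14; pred: 20+14-8=26
Step 3: prey: 14+5-14=5; pred: 26+10-10=26
Step 4: prey: 5+2-5=2; pred: 26+3-10=19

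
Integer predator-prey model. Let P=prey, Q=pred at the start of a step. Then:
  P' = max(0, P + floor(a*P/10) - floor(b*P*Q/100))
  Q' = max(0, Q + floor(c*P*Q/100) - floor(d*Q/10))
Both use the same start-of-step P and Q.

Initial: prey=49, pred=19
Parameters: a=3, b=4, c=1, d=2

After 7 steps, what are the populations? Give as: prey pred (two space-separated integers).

Answer: 1 10

Derivation:
Step 1: prey: 49+14-37=26; pred: 19+9-3=25
Step 2: prey: 26+7-26=7; pred: 25+6-5=26
Step 3: prey: 7+2-7=2; pred: 26+1-5=22
Step 4: prey: 2+0-1=1; pred: 22+0-4=18
Step 5: prey: 1+0-0=1; pred: 18+0-3=15
Step 6: prey: 1+0-0=1; pred: 15+0-3=12
Step 7: prey: 1+0-0=1; pred: 12+0-2=10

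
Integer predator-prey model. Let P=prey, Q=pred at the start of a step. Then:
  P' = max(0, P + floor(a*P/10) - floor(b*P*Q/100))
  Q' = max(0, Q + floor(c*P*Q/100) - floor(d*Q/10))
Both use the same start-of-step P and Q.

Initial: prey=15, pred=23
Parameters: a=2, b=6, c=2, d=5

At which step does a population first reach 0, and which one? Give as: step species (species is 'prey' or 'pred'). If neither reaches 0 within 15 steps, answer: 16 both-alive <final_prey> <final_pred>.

Step 1: prey: 15+3-20=0; pred: 23+6-11=18
First extinction: prey at step 1

Answer: 1 prey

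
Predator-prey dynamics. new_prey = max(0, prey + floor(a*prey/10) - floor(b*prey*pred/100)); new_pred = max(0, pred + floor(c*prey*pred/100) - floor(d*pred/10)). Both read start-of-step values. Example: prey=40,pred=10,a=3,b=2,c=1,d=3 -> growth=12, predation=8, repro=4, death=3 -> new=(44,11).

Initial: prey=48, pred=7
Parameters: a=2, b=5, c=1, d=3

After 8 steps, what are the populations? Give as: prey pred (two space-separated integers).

Answer: 10 4

Derivation:
Step 1: prey: 48+9-16=41; pred: 7+3-2=8
Step 2: prey: 41+8-16=33; pred: 8+3-2=9
Step 3: prey: 33+6-14=25; pred: 9+2-2=9
Step 4: prey: 25+5-11=19; pred: 9+2-2=9
Step 5: prey: 19+3-8=14; pred: 9+1-2=8
Step 6: prey: 14+2-5=11; pred: 8+1-2=7
Step 7: prey: 11+2-3=10; pred: 7+0-2=5
Step 8: prey: 10+2-2=10; pred: 5+0-1=4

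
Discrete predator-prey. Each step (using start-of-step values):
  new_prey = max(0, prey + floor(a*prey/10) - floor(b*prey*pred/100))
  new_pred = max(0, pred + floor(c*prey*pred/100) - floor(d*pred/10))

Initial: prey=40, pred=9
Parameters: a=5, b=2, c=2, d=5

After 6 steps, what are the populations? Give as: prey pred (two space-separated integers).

Step 1: prey: 40+20-7=53; pred: 9+7-4=12
Step 2: prey: 53+26-12=67; pred: 12+12-6=18
Step 3: prey: 67+33-24=76; pred: 18+24-9=33
Step 4: prey: 76+38-50=64; pred: 33+50-16=67
Step 5: prey: 64+32-85=11; pred: 67+85-33=119
Step 6: prey: 11+5-26=0; pred: 119+26-59=86

Answer: 0 86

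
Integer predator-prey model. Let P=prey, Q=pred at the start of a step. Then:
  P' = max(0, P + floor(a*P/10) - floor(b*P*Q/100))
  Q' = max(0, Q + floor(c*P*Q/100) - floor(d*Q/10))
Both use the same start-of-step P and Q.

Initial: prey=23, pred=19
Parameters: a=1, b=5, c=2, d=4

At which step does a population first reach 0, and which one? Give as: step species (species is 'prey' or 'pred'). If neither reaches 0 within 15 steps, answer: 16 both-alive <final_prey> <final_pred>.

Step 1: prey: 23+2-21=4; pred: 19+8-7=20
Step 2: prey: 4+0-4=0; pred: 20+1-8=13
First extinction: prey at step 2

Answer: 2 prey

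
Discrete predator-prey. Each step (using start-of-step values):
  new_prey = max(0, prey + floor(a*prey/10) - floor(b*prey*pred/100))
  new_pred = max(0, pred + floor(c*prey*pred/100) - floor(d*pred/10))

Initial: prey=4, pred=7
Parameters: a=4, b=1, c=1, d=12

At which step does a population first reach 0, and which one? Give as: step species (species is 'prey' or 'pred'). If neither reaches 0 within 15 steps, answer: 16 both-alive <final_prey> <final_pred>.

Answer: 1 pred

Derivation:
Step 1: prey: 4+1-0=5; pred: 7+0-8=0
First extinction: pred at step 1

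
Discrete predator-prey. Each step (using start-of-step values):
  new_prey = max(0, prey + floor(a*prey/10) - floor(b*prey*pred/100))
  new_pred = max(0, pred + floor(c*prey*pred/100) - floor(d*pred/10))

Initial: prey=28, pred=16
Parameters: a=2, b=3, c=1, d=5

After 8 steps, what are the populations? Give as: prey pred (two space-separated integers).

Answer: 30 1

Derivation:
Step 1: prey: 28+5-13=20; pred: 16+4-8=12
Step 2: prey: 20+4-7=17; pred: 12+2-6=8
Step 3: prey: 17+3-4=16; pred: 8+1-4=5
Step 4: prey: 16+3-2=17; pred: 5+0-2=3
Step 5: prey: 17+3-1=19; pred: 3+0-1=2
Step 6: prey: 19+3-1=21; pred: 2+0-1=1
Step 7: prey: 21+4-0=25; pred: 1+0-0=1
Step 8: prey: 25+5-0=30; pred: 1+0-0=1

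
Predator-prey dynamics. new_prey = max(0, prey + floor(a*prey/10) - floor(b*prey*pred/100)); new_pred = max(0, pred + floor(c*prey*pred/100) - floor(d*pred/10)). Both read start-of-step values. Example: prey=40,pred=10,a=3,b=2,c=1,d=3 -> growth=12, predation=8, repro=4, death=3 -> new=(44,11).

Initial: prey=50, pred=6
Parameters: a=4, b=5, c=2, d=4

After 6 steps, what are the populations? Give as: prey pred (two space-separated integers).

Answer: 0 12

Derivation:
Step 1: prey: 50+20-15=55; pred: 6+6-2=10
Step 2: prey: 55+22-27=50; pred: 10+11-4=17
Step 3: prey: 50+20-42=28; pred: 17+17-6=28
Step 4: prey: 28+11-39=0; pred: 28+15-11=32
Step 5: prey: 0+0-0=0; pred: 32+0-12=20
Step 6: prey: 0+0-0=0; pred: 20+0-8=12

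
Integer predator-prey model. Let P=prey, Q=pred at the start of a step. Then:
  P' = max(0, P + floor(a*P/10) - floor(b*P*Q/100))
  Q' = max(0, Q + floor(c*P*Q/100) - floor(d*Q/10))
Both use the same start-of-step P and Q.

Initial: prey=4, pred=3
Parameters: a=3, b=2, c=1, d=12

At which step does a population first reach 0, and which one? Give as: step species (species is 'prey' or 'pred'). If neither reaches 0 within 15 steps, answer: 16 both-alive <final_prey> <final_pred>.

Step 1: prey: 4+1-0=5; pred: 3+0-3=0
First extinction: pred at step 1

Answer: 1 pred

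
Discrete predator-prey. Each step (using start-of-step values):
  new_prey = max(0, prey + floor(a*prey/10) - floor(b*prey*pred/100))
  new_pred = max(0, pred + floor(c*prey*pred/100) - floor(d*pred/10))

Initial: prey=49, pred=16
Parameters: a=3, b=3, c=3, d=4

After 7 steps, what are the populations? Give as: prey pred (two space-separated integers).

Answer: 0 9

Derivation:
Step 1: prey: 49+14-23=40; pred: 16+23-6=33
Step 2: prey: 40+12-39=13; pred: 33+39-13=59
Step 3: prey: 13+3-23=0; pred: 59+23-23=59
Step 4: prey: 0+0-0=0; pred: 59+0-23=36
Step 5: prey: 0+0-0=0; pred: 36+0-14=22
Step 6: prey: 0+0-0=0; pred: 22+0-8=14
Step 7: prey: 0+0-0=0; pred: 14+0-5=9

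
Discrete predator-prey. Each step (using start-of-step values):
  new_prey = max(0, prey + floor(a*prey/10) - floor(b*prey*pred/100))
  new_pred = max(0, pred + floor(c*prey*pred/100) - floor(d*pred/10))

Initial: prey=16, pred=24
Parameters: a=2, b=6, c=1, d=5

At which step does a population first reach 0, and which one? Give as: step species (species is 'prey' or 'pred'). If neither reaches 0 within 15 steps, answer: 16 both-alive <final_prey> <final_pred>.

Answer: 1 prey

Derivation:
Step 1: prey: 16+3-23=0; pred: 24+3-12=15
First extinction: prey at step 1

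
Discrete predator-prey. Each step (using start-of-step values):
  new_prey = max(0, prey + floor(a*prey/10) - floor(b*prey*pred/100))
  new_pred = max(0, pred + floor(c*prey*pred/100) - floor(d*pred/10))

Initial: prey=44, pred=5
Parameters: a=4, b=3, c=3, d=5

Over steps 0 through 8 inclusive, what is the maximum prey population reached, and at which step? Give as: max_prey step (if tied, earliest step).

Step 1: prey: 44+17-6=55; pred: 5+6-2=9
Step 2: prey: 55+22-14=63; pred: 9+14-4=19
Step 3: prey: 63+25-35=53; pred: 19+35-9=45
Step 4: prey: 53+21-71=3; pred: 45+71-22=94
Step 5: prey: 3+1-8=0; pred: 94+8-47=55
Step 6: prey: 0+0-0=0; pred: 55+0-27=28
Step 7: prey: 0+0-0=0; pred: 28+0-14=14
Step 8: prey: 0+0-0=0; pred: 14+0-7=7
Max prey = 63 at step 2

Answer: 63 2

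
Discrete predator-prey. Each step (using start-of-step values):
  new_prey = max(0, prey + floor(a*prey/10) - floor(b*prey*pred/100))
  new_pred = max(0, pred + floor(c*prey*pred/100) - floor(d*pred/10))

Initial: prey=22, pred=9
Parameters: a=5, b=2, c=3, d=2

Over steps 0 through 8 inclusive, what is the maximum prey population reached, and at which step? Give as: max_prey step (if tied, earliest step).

Answer: 41 3

Derivation:
Step 1: prey: 22+11-3=30; pred: 9+5-1=13
Step 2: prey: 30+15-7=38; pred: 13+11-2=22
Step 3: prey: 38+19-16=41; pred: 22+25-4=43
Step 4: prey: 41+20-35=26; pred: 43+52-8=87
Step 5: prey: 26+13-45=0; pred: 87+67-17=137
Step 6: prey: 0+0-0=0; pred: 137+0-27=110
Step 7: prey: 0+0-0=0; pred: 110+0-22=88
Step 8: prey: 0+0-0=0; pred: 88+0-17=71
Max prey = 41 at step 3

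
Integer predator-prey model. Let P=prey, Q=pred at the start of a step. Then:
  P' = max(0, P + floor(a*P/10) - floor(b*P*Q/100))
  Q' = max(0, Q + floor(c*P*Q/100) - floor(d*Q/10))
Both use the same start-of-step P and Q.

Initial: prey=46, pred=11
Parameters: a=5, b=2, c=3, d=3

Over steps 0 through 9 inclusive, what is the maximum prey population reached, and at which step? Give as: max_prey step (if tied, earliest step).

Answer: 61 2

Derivation:
Step 1: prey: 46+23-10=59; pred: 11+15-3=23
Step 2: prey: 59+29-27=61; pred: 23+40-6=57
Step 3: prey: 61+30-69=22; pred: 57+104-17=144
Step 4: prey: 22+11-63=0; pred: 144+95-43=196
Step 5: prey: 0+0-0=0; pred: 196+0-58=138
Step 6: prey: 0+0-0=0; pred: 138+0-41=97
Step 7: prey: 0+0-0=0; pred: 97+0-29=68
Step 8: prey: 0+0-0=0; pred: 68+0-20=48
Step 9: prey: 0+0-0=0; pred: 48+0-14=34
Max prey = 61 at step 2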